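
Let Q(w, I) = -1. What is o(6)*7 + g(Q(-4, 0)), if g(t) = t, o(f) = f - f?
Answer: -1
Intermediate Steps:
o(f) = 0
o(6)*7 + g(Q(-4, 0)) = 0*7 - 1 = 0 - 1 = -1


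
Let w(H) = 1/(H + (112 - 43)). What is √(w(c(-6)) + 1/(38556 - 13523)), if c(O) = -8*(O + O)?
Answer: √104078953110/4130445 ≈ 0.078106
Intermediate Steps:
c(O) = -16*O
w(H) = 1/(69 + H) (w(H) = 1/(H + 69) = 1/(69 + H))
√(w(c(-6)) + 1/(38556 - 13523)) = √(1/(69 - 16*(-6)) + 1/(38556 - 13523)) = √(1/(69 + 96) + 1/25033) = √(1/165 + 1/25033) = √(25198/4130445) = √104078953110/4130445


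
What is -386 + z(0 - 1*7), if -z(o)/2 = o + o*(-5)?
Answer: -442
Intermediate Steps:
z(o) = 8*o (z(o) = -2*(o + o*(-5)) = -2*(o - 5*o) = -(-8)*o = 8*o)
-386 + z(0 - 1*7) = -386 + 8*(0 - 1*7) = -386 + 8*(0 - 7) = -386 + 8*(-7) = -386 - 56 = -442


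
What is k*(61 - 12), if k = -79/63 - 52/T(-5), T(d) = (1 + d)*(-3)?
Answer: -2464/9 ≈ -273.78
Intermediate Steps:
T(d) = -3 - 3*d
k = -352/63 (k = -79/63 - 52/(-3 - 3*(-5)) = -79*1/63 - 52/(-3 + 15) = -79/63 - 52/12 = -79/63 - 52*1/12 = -79/63 - 13/3 = -352/63 ≈ -5.5873)
k*(61 - 12) = -352*(61 - 12)/63 = -352/63*49 = -2464/9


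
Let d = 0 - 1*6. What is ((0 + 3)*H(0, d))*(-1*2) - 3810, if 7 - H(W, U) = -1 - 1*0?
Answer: -3858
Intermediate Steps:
d = -6 (d = 0 - 6 = -6)
H(W, U) = 8 (H(W, U) = 7 - (-1 - 1*0) = 7 - (-1 + 0) = 7 - 1*(-1) = 7 + 1 = 8)
((0 + 3)*H(0, d))*(-1*2) - 3810 = ((0 + 3)*8)*(-1*2) - 3810 = (3*8)*(-2) - 3810 = 24*(-2) - 3810 = -48 - 3810 = -3858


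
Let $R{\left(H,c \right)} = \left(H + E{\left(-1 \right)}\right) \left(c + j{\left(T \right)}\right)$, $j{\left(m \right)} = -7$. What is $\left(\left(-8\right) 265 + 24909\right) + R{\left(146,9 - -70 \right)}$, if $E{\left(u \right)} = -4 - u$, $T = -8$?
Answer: $33085$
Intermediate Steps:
$R{\left(H,c \right)} = \left(-7 + c\right) \left(-3 + H\right)$ ($R{\left(H,c \right)} = \left(H - 3\right) \left(c - 7\right) = \left(H + \left(-4 + 1\right)\right) \left(-7 + c\right) = \left(H - 3\right) \left(-7 + c\right) = \left(-3 + H\right) \left(-7 + c\right) = \left(-7 + c\right) \left(-3 + H\right)$)
$\left(\left(-8\right) 265 + 24909\right) + R{\left(146,9 - -70 \right)} = \left(\left(-8\right) 265 + 24909\right) + \left(21 - 1022 - 3 \left(9 - -70\right) + 146 \left(9 - -70\right)\right) = \left(-2120 + 24909\right) + \left(21 - 1022 - 3 \left(9 + 70\right) + 146 \left(9 + 70\right)\right) = 22789 + \left(21 - 1022 - 237 + 146 \cdot 79\right) = 22789 + \left(21 - 1022 - 237 + 11534\right) = 22789 + 10296 = 33085$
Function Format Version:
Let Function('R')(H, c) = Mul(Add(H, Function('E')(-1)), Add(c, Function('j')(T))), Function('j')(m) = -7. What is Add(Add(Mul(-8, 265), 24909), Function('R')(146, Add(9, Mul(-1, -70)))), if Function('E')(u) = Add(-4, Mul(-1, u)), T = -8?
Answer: 33085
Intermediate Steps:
Function('R')(H, c) = Mul(Add(-7, c), Add(-3, H)) (Function('R')(H, c) = Mul(Add(H, Add(-4, Mul(-1, -1))), Add(c, -7)) = Mul(Add(H, Add(-4, 1)), Add(-7, c)) = Mul(Add(H, -3), Add(-7, c)) = Mul(Add(-3, H), Add(-7, c)) = Mul(Add(-7, c), Add(-3, H)))
Add(Add(Mul(-8, 265), 24909), Function('R')(146, Add(9, Mul(-1, -70)))) = Add(Add(Mul(-8, 265), 24909), Add(21, Mul(-7, 146), Mul(-3, Add(9, Mul(-1, -70))), Mul(146, Add(9, Mul(-1, -70))))) = Add(Add(-2120, 24909), Add(21, -1022, Mul(-3, Add(9, 70)), Mul(146, Add(9, 70)))) = Add(22789, Add(21, -1022, Mul(-3, 79), Mul(146, 79))) = Add(22789, Add(21, -1022, -237, 11534)) = Add(22789, 10296) = 33085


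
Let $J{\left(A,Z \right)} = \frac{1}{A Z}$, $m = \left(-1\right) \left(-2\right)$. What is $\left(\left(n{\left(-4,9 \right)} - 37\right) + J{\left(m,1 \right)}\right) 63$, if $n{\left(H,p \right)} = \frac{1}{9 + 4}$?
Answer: $- \frac{59661}{26} \approx -2294.7$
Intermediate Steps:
$n{\left(H,p \right)} = \frac{1}{13}$
$m = 2$
$J{\left(A,Z \right)} = \frac{1}{A Z}$
$\left(\left(n{\left(-4,9 \right)} - 37\right) + J{\left(m,1 \right)}\right) 63 = \left(\left(\frac{1}{13} - 37\right) + \frac{1}{2 \cdot 1}\right) 63 = \left(\left(\frac{1}{13} - 37\right) + \frac{1}{2} \cdot 1\right) 63 = \left(- \frac{480}{13} + \frac{1}{2}\right) 63 = \left(- \frac{947}{26}\right) 63 = - \frac{59661}{26}$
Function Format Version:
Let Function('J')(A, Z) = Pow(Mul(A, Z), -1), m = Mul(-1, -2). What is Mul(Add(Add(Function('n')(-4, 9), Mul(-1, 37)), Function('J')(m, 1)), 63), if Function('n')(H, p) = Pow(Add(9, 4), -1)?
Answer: Rational(-59661, 26) ≈ -2294.7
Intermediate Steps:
Function('n')(H, p) = Rational(1, 13) (Function('n')(H, p) = Pow(13, -1) = Rational(1, 13))
m = 2
Function('J')(A, Z) = Mul(Pow(A, -1), Pow(Z, -1))
Mul(Add(Add(Function('n')(-4, 9), Mul(-1, 37)), Function('J')(m, 1)), 63) = Mul(Add(Add(Rational(1, 13), Mul(-1, 37)), Mul(Pow(2, -1), Pow(1, -1))), 63) = Mul(Add(Add(Rational(1, 13), -37), Mul(Rational(1, 2), 1)), 63) = Mul(Add(Rational(-480, 13), Rational(1, 2)), 63) = Mul(Rational(-947, 26), 63) = Rational(-59661, 26)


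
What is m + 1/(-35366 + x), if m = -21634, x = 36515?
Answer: -24857465/1149 ≈ -21634.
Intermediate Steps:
m + 1/(-35366 + x) = -21634 + 1/(-35366 + 36515) = -21634 + 1/1149 = -24857465/1149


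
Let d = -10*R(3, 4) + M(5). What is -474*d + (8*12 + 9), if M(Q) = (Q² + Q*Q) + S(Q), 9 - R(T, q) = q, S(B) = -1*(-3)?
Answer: -1317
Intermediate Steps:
S(B) = 3
R(T, q) = 9 - q
M(Q) = 3 + 2*Q² (M(Q) = (Q² + Q*Q) + 3 = (Q² + Q²) + 3 = 2*Q² + 3 = 3 + 2*Q²)
d = 3 (d = -10*(9 - 1*4) + (3 + 2*5²) = -10*(9 - 4) + (3 + 2*25) = -10*5 + (3 + 50) = -50 + 53 = 3)
-474*d + (8*12 + 9) = -474*3 + (8*12 + 9) = -1422 + (96 + 9) = -1422 + 105 = -1317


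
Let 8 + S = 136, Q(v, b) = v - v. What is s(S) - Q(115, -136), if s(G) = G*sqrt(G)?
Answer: 1024*sqrt(2) ≈ 1448.2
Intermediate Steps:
Q(v, b) = 0
S = 128 (S = -8 + 136 = 128)
s(G) = G**(3/2)
s(S) - Q(115, -136) = 128**(3/2) - 1*0 = 1024*sqrt(2) + 0 = 1024*sqrt(2)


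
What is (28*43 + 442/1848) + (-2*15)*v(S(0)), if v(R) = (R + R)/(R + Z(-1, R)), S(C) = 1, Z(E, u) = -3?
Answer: 1140437/924 ≈ 1234.2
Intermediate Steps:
v(R) = 2*R/(-3 + R) (v(R) = (R + R)/(R - 3) = (2*R)/(-3 + R) = 2*R/(-3 + R))
(28*43 + 442/1848) + (-2*15)*v(S(0)) = (28*43 + 442/1848) + (-2*15)*(2*1/(-3 + 1)) = (1204 + 442*(1/1848)) - 60/(-2) = (1204 + 221/924) - 60*(-1)/2 = 1112717/924 - 30*(-1) = 1112717/924 + 30 = 1140437/924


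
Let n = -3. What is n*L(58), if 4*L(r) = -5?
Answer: 15/4 ≈ 3.7500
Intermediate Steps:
L(r) = -5/4 (L(r) = (1/4)*(-5) = -5/4)
n*L(58) = -3*(-5/4) = 15/4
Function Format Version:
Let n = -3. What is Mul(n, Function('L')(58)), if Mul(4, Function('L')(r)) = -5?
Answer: Rational(15, 4) ≈ 3.7500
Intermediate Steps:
Function('L')(r) = Rational(-5, 4) (Function('L')(r) = Mul(Rational(1, 4), -5) = Rational(-5, 4))
Mul(n, Function('L')(58)) = Mul(-3, Rational(-5, 4)) = Rational(15, 4)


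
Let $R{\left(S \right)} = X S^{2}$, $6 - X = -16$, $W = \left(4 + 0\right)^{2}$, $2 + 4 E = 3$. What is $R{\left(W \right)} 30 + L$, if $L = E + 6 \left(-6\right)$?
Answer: $\frac{675697}{4} \approx 1.6892 \cdot 10^{5}$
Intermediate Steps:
$E = \frac{1}{4}$ ($E = - \frac{1}{2} + \frac{1}{4} \cdot 3 = - \frac{1}{2} + \frac{3}{4} = \frac{1}{4} \approx 0.25$)
$W = 16$ ($W = 4^{2} = 16$)
$X = 22$ ($X = 6 - -16 = 6 + 16 = 22$)
$L = - \frac{143}{4}$ ($L = \frac{1}{4} + 6 \left(-6\right) = \frac{1}{4} - 36 = - \frac{143}{4} \approx -35.75$)
$R{\left(S \right)} = 22 S^{2}$
$R{\left(W \right)} 30 + L = 22 \cdot 16^{2} \cdot 30 - \frac{143}{4} = 22 \cdot 256 \cdot 30 - \frac{143}{4} = 5632 \cdot 30 - \frac{143}{4} = 168960 - \frac{143}{4} = \frac{675697}{4}$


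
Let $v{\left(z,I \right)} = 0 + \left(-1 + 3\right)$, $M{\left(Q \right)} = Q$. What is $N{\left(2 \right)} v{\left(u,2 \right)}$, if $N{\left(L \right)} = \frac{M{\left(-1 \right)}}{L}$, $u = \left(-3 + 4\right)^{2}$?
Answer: $-1$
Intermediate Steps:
$u = 1$ ($u = 1^{2} = 1$)
$N{\left(L \right)} = - \frac{1}{L}$
$v{\left(z,I \right)} = 2$ ($v{\left(z,I \right)} = 0 + 2 = 2$)
$N{\left(2 \right)} v{\left(u,2 \right)} = - \frac{1}{2} \cdot 2 = \left(-1\right) \frac{1}{2} \cdot 2 = \left(- \frac{1}{2}\right) 2 = -1$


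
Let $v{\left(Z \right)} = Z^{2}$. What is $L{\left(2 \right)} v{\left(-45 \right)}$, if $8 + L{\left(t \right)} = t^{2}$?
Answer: $-8100$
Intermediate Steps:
$L{\left(t \right)} = -8 + t^{2}$
$L{\left(2 \right)} v{\left(-45 \right)} = \left(-8 + 2^{2}\right) \left(-45\right)^{2} = \left(-8 + 4\right) 2025 = \left(-4\right) 2025 = -8100$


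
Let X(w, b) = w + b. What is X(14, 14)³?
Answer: 21952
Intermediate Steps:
X(w, b) = b + w
X(14, 14)³ = (14 + 14)³ = 28³ = 21952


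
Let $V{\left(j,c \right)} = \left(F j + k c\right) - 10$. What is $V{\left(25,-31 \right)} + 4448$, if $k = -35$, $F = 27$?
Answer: $6198$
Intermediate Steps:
$V{\left(j,c \right)} = -10 - 35 c + 27 j$ ($V{\left(j,c \right)} = \left(27 j - 35 c\right) - 10 = \left(- 35 c + 27 j\right) - 10 = -10 - 35 c + 27 j$)
$V{\left(25,-31 \right)} + 4448 = \left(-10 - -1085 + 27 \cdot 25\right) + 4448 = \left(-10 + 1085 + 675\right) + 4448 = 1750 + 4448 = 6198$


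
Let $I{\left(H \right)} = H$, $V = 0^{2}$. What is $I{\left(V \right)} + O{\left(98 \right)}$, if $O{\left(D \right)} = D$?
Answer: $98$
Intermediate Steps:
$V = 0$
$I{\left(V \right)} + O{\left(98 \right)} = 0 + 98 = 98$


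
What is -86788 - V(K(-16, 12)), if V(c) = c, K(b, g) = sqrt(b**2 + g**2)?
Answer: -86808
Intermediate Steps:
-86788 - V(K(-16, 12)) = -86788 - sqrt((-16)**2 + 12**2) = -86788 - sqrt(256 + 144) = -86788 - sqrt(400) = -86788 - 1*20 = -86788 - 20 = -86808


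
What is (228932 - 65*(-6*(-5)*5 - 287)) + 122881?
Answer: 360718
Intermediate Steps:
(228932 - 65*(-6*(-5)*5 - 287)) + 122881 = (228932 - 65*(30*5 - 287)) + 122881 = (228932 - 65*(150 - 287)) + 122881 = (228932 - 65*(-137)) + 122881 = (228932 + 8905) + 122881 = 237837 + 122881 = 360718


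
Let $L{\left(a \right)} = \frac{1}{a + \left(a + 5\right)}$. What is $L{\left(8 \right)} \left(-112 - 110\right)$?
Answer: $- \frac{74}{7} \approx -10.571$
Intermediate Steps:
$L{\left(a \right)} = \frac{1}{5 + 2 a}$ ($L{\left(a \right)} = \frac{1}{a + \left(5 + a\right)} = \frac{1}{5 + 2 a}$)
$L{\left(8 \right)} \left(-112 - 110\right) = \frac{-112 - 110}{5 + 2 \cdot 8} = \frac{1}{5 + 16} \left(-222\right) = \frac{1}{21} \left(-222\right) = - \frac{74}{7}$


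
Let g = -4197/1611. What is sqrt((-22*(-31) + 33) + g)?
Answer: 2*sqrt(51358143)/537 ≈ 26.691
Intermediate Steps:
g = -1399/537 (g = -4197*1/1611 = -1399/537 ≈ -2.6052)
sqrt((-22*(-31) + 33) + g) = sqrt((-22*(-31) + 33) - 1399/537) = sqrt((682 + 33) - 1399/537) = sqrt(715 - 1399/537) = sqrt(382556/537) = 2*sqrt(51358143)/537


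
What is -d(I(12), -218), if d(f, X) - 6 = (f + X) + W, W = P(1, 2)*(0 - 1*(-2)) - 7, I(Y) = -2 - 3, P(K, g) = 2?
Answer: 220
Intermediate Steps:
I(Y) = -5
W = -3 (W = 2*(0 - 1*(-2)) - 7 = 2*(0 + 2) - 7 = 2*2 - 7 = 4 - 7 = -3)
d(f, X) = 3 + X + f (d(f, X) = 6 + ((f + X) - 3) = 6 + ((X + f) - 3) = 6 + (-3 + X + f) = 3 + X + f)
-d(I(12), -218) = -(3 - 218 - 5) = -1*(-220) = 220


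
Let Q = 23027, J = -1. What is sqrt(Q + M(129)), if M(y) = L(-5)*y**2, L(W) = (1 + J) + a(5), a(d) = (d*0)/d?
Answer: sqrt(23027) ≈ 151.75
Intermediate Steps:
a(d) = 0 (a(d) = 0/d = 0)
L(W) = 0 (L(W) = (1 - 1) + 0 = 0 + 0 = 0)
M(y) = 0 (M(y) = 0*y**2 = 0)
sqrt(Q + M(129)) = sqrt(23027 + 0) = sqrt(23027)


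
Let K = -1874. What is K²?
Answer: 3511876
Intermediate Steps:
K² = (-1874)² = 3511876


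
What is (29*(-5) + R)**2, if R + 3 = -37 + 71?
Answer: 12996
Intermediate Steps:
R = 31 (R = -3 + (-37 + 71) = -3 + 34 = 31)
(29*(-5) + R)**2 = (29*(-5) + 31)**2 = (-145 + 31)**2 = (-114)**2 = 12996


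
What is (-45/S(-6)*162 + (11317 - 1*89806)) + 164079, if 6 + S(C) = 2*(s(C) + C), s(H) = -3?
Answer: 343575/4 ≈ 85894.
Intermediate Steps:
S(C) = -12 + 2*C (S(C) = -6 + 2*(-3 + C) = -6 + (-6 + 2*C) = -12 + 2*C)
(-45/S(-6)*162 + (11317 - 1*89806)) + 164079 = (-45/(-12 + 2*(-6))*162 + (11317 - 1*89806)) + 164079 = (-45/(-12 - 12)*162 + (11317 - 89806)) + 164079 = (-45/(-24)*162 - 78489) + 164079 = (-45*(-1/24)*162 - 78489) + 164079 = ((15/8)*162 - 78489) + 164079 = (1215/4 - 78489) + 164079 = -312741/4 + 164079 = 343575/4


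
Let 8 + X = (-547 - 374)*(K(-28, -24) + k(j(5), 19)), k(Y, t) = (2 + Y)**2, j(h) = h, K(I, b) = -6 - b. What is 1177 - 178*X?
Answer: 10986447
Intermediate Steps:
X = -61715 (X = -8 + (-547 - 374)*((-6 - 1*(-24)) + (2 + 5)**2) = -8 - 921*((-6 + 24) + 7**2) = -8 - 921*(18 + 49) = -8 - 921*67 = -8 - 61707 = -61715)
1177 - 178*X = 1177 - 178*(-61715) = 1177 + 10985270 = 10986447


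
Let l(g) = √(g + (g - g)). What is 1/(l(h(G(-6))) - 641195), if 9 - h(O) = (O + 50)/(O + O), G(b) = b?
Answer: -1923585/1233393084037 - √114/1233393084037 ≈ -1.5596e-6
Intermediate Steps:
h(O) = 9 - (50 + O)/(2*O) (h(O) = 9 - (O + 50)/(O + O) = 9 - (50 + O)/(2*O))
l(g) = √g (l(g) = √(g + 0) = √g)
1/(l(h(G(-6))) - 641195) = 1/(√(17/2 - 25/(-6)) - 641195) = 1/(√(17/2 - 25*(-⅙)) - 641195) = 1/(√(17/2 + 25/6) - 641195) = 1/(√(38/3) - 641195) = 1/(√114/3 - 641195) = 1/(-641195 + √114/3)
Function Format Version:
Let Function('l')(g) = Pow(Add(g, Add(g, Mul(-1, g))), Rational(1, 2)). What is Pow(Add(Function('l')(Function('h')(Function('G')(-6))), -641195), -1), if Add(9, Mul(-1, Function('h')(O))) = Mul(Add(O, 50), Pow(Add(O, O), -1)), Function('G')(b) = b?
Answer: Add(Rational(-1923585, 1233393084037), Mul(Rational(-1, 1233393084037), Pow(114, Rational(1, 2)))) ≈ -1.5596e-6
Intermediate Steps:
Function('h')(O) = Add(9, Mul(Rational(-1, 2), Pow(O, -1), Add(50, O))) (Function('h')(O) = Add(9, Mul(-1, Mul(Add(O, 50), Pow(Add(O, O), -1)))) = Add(9, Mul(-1, Mul(Add(50, O), Pow(Mul(2, O), -1)))) = Add(9, Mul(-1, Mul(Add(50, O), Mul(Rational(1, 2), Pow(O, -1))))) = Add(9, Mul(-1, Mul(Rational(1, 2), Pow(O, -1), Add(50, O)))) = Add(9, Mul(Rational(-1, 2), Pow(O, -1), Add(50, O))))
Function('l')(g) = Pow(g, Rational(1, 2)) (Function('l')(g) = Pow(Add(g, 0), Rational(1, 2)) = Pow(g, Rational(1, 2)))
Pow(Add(Function('l')(Function('h')(Function('G')(-6))), -641195), -1) = Pow(Add(Pow(Add(Rational(17, 2), Mul(-25, Pow(-6, -1))), Rational(1, 2)), -641195), -1) = Pow(Add(Pow(Add(Rational(17, 2), Mul(-25, Rational(-1, 6))), Rational(1, 2)), -641195), -1) = Pow(Add(Pow(Add(Rational(17, 2), Rational(25, 6)), Rational(1, 2)), -641195), -1) = Pow(Add(Pow(Rational(38, 3), Rational(1, 2)), -641195), -1) = Pow(Add(Mul(Rational(1, 3), Pow(114, Rational(1, 2))), -641195), -1) = Pow(Add(-641195, Mul(Rational(1, 3), Pow(114, Rational(1, 2)))), -1)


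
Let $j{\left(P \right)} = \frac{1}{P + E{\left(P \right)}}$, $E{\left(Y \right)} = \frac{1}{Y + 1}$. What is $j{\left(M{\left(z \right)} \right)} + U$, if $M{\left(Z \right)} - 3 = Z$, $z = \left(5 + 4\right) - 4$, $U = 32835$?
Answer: $\frac{2396964}{73} \approx 32835.0$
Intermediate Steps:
$z = 5$ ($z = 9 - 4 = 5$)
$E{\left(Y \right)} = \frac{1}{1 + Y}$
$M{\left(Z \right)} = 3 + Z$
$j{\left(P \right)} = \frac{1}{P + \frac{1}{1 + P}}$
$j{\left(M{\left(z \right)} \right)} + U = \frac{1 + \left(3 + 5\right)}{1 + \left(3 + 5\right) \left(1 + \left(3 + 5\right)\right)} + 32835 = \frac{1 + 8}{1 + 8 \left(1 + 8\right)} + 32835 = \frac{1}{1 + 8 \cdot 9} \cdot 9 + 32835 = \frac{1}{1 + 72} \cdot 9 + 32835 = \frac{1}{73} \cdot 9 + 32835 = \frac{9}{73} + 32835 = \frac{2396964}{73}$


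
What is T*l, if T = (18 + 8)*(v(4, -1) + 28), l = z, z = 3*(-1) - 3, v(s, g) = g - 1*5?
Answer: -3432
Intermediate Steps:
v(s, g) = -5 + g (v(s, g) = g - 5 = -5 + g)
z = -6 (z = -3 - 3 = -6)
l = -6
T = 572 (T = (18 + 8)*((-5 - 1) + 28) = 26*(-6 + 28) = 26*22 = 572)
T*l = 572*(-6) = -3432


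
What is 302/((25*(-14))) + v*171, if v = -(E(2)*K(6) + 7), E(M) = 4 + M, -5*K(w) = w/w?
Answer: -173716/175 ≈ -992.66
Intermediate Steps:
K(w) = -1/5 (K(w) = -w/(5*w) = -1/5*1 = -1/5)
v = -29/5 (v = -((4 + 2)*(-1/5) + 7) = -(6*(-1/5) + 7) = -(-6/5 + 7) = -1*29/5 = -29/5 ≈ -5.8000)
302/((25*(-14))) + v*171 = 302/((25*(-14))) - 29/5*171 = 302/(-350) - 4959/5 = 302*(-1/350) - 4959/5 = -151/175 - 4959/5 = -173716/175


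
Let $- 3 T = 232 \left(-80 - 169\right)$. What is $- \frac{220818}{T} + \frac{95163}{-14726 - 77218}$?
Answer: $- \frac{922306205}{73769736} \approx -12.503$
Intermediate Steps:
$T = 19256$ ($T = - \frac{232 \left(-80 - 169\right)}{3} = - \frac{232 \left(-249\right)}{3} = \left(- \frac{1}{3}\right) \left(-57768\right) = 19256$)
$- \frac{220818}{T} + \frac{95163}{-14726 - 77218} = - \frac{220818}{19256} + \frac{95163}{-14726 - 77218} = \left(-220818\right) \frac{1}{19256} + \frac{95163}{-91944} = - \frac{110409}{9628} + 95163 \left(- \frac{1}{91944}\right) = - \frac{110409}{9628} - \frac{31721}{30648} = - \frac{922306205}{73769736}$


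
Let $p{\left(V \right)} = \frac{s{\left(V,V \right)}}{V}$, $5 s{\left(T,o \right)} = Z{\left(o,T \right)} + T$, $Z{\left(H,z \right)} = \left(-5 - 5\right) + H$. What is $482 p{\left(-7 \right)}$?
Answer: $\frac{11568}{35} \approx 330.51$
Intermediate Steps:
$Z{\left(H,z \right)} = -10 + H$
$s{\left(T,o \right)} = -2 + \frac{T}{5} + \frac{o}{5}$ ($s{\left(T,o \right)} = \frac{\left(-10 + o\right) + T}{5} = \frac{-10 + T + o}{5} = -2 + \frac{T}{5} + \frac{o}{5}$)
$p{\left(V \right)} = \frac{-2 + \frac{2 V}{5}}{V}$ ($p{\left(V \right)} = \frac{-2 + \frac{V}{5} + \frac{V}{5}}{V} = \frac{-2 + \frac{2 V}{5}}{V}$)
$482 p{\left(-7 \right)} = 482 \left(\frac{2}{5} - \frac{2}{-7}\right) = 482 \left(\frac{2}{5} - - \frac{2}{7}\right) = 482 \left(\frac{2}{5} + \frac{2}{7}\right) = 482 \cdot \frac{24}{35} = \frac{11568}{35}$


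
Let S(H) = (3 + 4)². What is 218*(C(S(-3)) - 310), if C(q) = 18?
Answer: -63656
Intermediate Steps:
S(H) = 49 (S(H) = 7² = 49)
218*(C(S(-3)) - 310) = 218*(18 - 310) = 218*(-292) = -63656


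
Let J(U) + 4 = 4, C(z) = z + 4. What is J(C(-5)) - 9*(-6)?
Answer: 54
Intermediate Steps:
C(z) = 4 + z
J(U) = 0 (J(U) = -4 + 4 = 0)
J(C(-5)) - 9*(-6) = 0 - 9*(-6) = 0 + 54 = 54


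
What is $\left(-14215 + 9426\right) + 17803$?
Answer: $13014$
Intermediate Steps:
$\left(-14215 + 9426\right) + 17803 = -4789 + 17803 = 13014$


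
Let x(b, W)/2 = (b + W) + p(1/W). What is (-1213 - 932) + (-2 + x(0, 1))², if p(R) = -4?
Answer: -2081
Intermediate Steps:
x(b, W) = -8 + 2*W + 2*b (x(b, W) = 2*((b + W) - 4) = 2*((W + b) - 4) = 2*(-4 + W + b) = -8 + 2*W + 2*b)
(-1213 - 932) + (-2 + x(0, 1))² = (-1213 - 932) + (-2 + (-8 + 2*1 + 2*0))² = -2145 + (-2 + (-8 + 2 + 0))² = -2145 + (-2 - 6)² = -2145 + (-8)² = -2145 + 64 = -2081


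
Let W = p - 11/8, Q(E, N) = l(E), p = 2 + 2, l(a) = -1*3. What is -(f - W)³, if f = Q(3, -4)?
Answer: 91125/512 ≈ 177.98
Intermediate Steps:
l(a) = -3
p = 4
Q(E, N) = -3
f = -3
W = 21/8 (W = 4 - 11/8 = 21/8 ≈ 2.6250)
-(f - W)³ = -(-3 - 1*21/8)³ = -(-3 - 21/8)³ = -(-45/8)³ = -1*(-91125/512) = 91125/512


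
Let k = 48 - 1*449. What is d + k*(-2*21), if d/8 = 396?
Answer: 20010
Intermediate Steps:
d = 3168 (d = 8*396 = 3168)
k = -401 (k = 48 - 449 = -401)
d + k*(-2*21) = 3168 - (-802)*21 = 3168 - 401*(-42) = 3168 + 16842 = 20010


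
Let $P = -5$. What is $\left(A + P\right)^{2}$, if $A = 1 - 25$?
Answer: $841$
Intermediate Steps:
$A = -24$
$\left(A + P\right)^{2} = \left(-24 - 5\right)^{2} = \left(-29\right)^{2} = 841$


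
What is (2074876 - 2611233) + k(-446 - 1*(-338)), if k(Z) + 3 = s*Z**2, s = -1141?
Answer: -13844984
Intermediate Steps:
k(Z) = -3 - 1141*Z**2
(2074876 - 2611233) + k(-446 - 1*(-338)) = (2074876 - 2611233) + (-3 - 1141*(-446 - 1*(-338))**2) = -536357 + (-3 - 1141*(-446 + 338)**2) = -536357 + (-3 - 1141*(-108)**2) = -536357 + (-3 - 1141*11664) = -536357 + (-3 - 13308624) = -536357 - 13308627 = -13844984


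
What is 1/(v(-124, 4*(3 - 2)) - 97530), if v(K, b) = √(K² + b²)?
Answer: -48765/4756042754 - √962/2378021377 ≈ -1.0266e-5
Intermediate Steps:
1/(v(-124, 4*(3 - 2)) - 97530) = 1/(√((-124)² + (4*(3 - 2))²) - 97530) = 1/(√(15376 + (4*1)²) - 97530) = 1/(√(15376 + 4²) - 97530) = 1/(√(15376 + 16) - 97530) = 1/(√15392 - 97530) = 1/(4*√962 - 97530) = 1/(-97530 + 4*√962)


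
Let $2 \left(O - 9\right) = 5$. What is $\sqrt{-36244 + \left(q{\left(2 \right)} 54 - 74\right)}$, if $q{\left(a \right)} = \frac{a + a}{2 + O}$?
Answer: $i \sqrt{36302} \approx 190.53 i$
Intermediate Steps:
$O = \frac{23}{2}$ ($O = 9 + \frac{1}{2} \cdot 5 = 9 + \frac{5}{2} = \frac{23}{2} \approx 11.5$)
$q{\left(a \right)} = \frac{4 a}{27}$ ($q{\left(a \right)} = \frac{a + a}{2 + \frac{23}{2}} = \frac{2 a}{\frac{27}{2}} = \frac{2 \cdot 2 a}{27} = \frac{4 a}{27}$)
$\sqrt{-36244 + \left(q{\left(2 \right)} 54 - 74\right)} = \sqrt{-36244 - \left(74 - \frac{4}{27} \cdot 2 \cdot 54\right)} = \sqrt{-36244 + \left(\frac{8}{27} \cdot 54 - 74\right)} = \sqrt{-36244 + \left(16 - 74\right)} = \sqrt{-36244 - 58} = \sqrt{-36302} = i \sqrt{36302}$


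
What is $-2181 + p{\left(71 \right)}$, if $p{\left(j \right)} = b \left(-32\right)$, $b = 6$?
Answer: $-2373$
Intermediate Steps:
$p{\left(j \right)} = -192$ ($p{\left(j \right)} = 6 \left(-32\right) = -192$)
$-2181 + p{\left(71 \right)} = -2181 - 192 = -2373$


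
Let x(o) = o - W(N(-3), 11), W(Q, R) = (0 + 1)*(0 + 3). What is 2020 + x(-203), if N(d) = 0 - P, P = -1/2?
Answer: 1814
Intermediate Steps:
P = -½ (P = -1*½ = -½ ≈ -0.50000)
N(d) = ½ (N(d) = 0 - 1*(-½) = 0 + ½ = ½)
W(Q, R) = 3 (W(Q, R) = 1*3 = 3)
x(o) = -3 + o (x(o) = o - 1*3 = o - 3 = -3 + o)
2020 + x(-203) = 2020 + (-3 - 203) = 2020 - 206 = 1814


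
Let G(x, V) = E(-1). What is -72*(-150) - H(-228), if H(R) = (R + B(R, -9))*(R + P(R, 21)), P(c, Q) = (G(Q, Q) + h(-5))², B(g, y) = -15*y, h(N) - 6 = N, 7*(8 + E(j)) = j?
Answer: -277296/49 ≈ -5659.1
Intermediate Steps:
E(j) = -8 + j/7
G(x, V) = -57/7 (G(x, V) = -8 + (⅐)*(-1) = -8 - ⅐ = -57/7)
h(N) = 6 + N
P(c, Q) = 2500/49 (P(c, Q) = (-57/7 + (6 - 5))² = (-57/7 + 1)² = (-50/7)² = 2500/49)
H(R) = (135 + R)*(2500/49 + R) (H(R) = (R - 15*(-9))*(R + 2500/49) = (R + 135)*(2500/49 + R) = (135 + R)*(2500/49 + R))
-72*(-150) - H(-228) = -72*(-150) - (337500/49 + (-228)² + (9115/49)*(-228)) = 10800 - (337500/49 + 51984 - 2078220/49) = 10800 - 1*806496/49 = 10800 - 806496/49 = -277296/49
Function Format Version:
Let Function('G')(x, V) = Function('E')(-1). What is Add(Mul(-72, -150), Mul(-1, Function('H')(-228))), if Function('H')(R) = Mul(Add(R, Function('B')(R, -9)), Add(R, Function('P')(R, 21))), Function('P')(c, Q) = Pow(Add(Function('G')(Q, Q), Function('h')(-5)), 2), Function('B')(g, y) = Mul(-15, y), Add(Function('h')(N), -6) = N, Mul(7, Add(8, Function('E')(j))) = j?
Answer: Rational(-277296, 49) ≈ -5659.1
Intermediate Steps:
Function('E')(j) = Add(-8, Mul(Rational(1, 7), j))
Function('G')(x, V) = Rational(-57, 7) (Function('G')(x, V) = Add(-8, Mul(Rational(1, 7), -1)) = Add(-8, Rational(-1, 7)) = Rational(-57, 7))
Function('h')(N) = Add(6, N)
Function('P')(c, Q) = Rational(2500, 49) (Function('P')(c, Q) = Pow(Add(Rational(-57, 7), Add(6, -5)), 2) = Pow(Add(Rational(-57, 7), 1), 2) = Pow(Rational(-50, 7), 2) = Rational(2500, 49))
Function('H')(R) = Mul(Add(135, R), Add(Rational(2500, 49), R)) (Function('H')(R) = Mul(Add(R, Mul(-15, -9)), Add(R, Rational(2500, 49))) = Mul(Add(R, 135), Add(Rational(2500, 49), R)) = Mul(Add(135, R), Add(Rational(2500, 49), R)))
Add(Mul(-72, -150), Mul(-1, Function('H')(-228))) = Add(Mul(-72, -150), Mul(-1, Add(Rational(337500, 49), Pow(-228, 2), Mul(Rational(9115, 49), -228)))) = Add(10800, Mul(-1, Add(Rational(337500, 49), 51984, Rational(-2078220, 49)))) = Add(10800, Mul(-1, Rational(806496, 49))) = Add(10800, Rational(-806496, 49)) = Rational(-277296, 49)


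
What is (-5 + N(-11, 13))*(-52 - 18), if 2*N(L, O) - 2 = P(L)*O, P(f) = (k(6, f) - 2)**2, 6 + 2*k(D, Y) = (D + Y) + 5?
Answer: -11095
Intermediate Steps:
k(D, Y) = -1/2 + D/2 + Y/2 (k(D, Y) = -3 + ((D + Y) + 5)/2 = -3 + (5 + D + Y)/2 = -3 + (5/2 + D/2 + Y/2) = -1/2 + D/2 + Y/2)
P(f) = (1/2 + f/2)**2 (P(f) = ((-1/2 + (1/2)*6 + f/2) - 2)**2 = ((-1/2 + 3 + f/2) - 2)**2 = ((5/2 + f/2) - 2)**2 = (1/2 + f/2)**2)
N(L, O) = 1 + O*(1 + L)**2/8 (N(L, O) = 1 + (((1 + L)**2/4)*O)/2 = 1 + (O*(1 + L)**2/4)/2 = 1 + O*(1 + L)**2/8)
(-5 + N(-11, 13))*(-52 - 18) = (-5 + (1 + (1/8)*13*(1 - 11)**2))*(-52 - 18) = (-5 + (1 + (1/8)*13*(-10)**2))*(-70) = (-5 + (1 + (1/8)*13*100))*(-70) = (-5 + (1 + 325/2))*(-70) = (-5 + 327/2)*(-70) = (317/2)*(-70) = -11095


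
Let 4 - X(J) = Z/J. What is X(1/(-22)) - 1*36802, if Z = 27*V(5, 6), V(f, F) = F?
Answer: -33234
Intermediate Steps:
Z = 162 (Z = 27*6 = 162)
X(J) = 4 - 162/J
X(1/(-22)) - 1*36802 = (4 - 162/(1/(-22))) - 1*36802 = (4 - 162/(-1/22)) - 36802 = (4 - 162*(-22)) - 36802 = (4 + 3564) - 36802 = 3568 - 36802 = -33234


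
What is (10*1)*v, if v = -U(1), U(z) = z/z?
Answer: -10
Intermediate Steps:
U(z) = 1
v = -1 (v = -1*1 = -1)
(10*1)*v = (10*1)*(-1) = 10*(-1) = -10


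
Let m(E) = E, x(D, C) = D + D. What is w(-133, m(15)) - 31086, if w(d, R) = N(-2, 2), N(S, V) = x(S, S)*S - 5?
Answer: -31083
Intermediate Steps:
x(D, C) = 2*D
N(S, V) = -5 + 2*S**2 (N(S, V) = (2*S)*S - 5 = 2*S**2 - 5 = -5 + 2*S**2)
w(d, R) = 3 (w(d, R) = -5 + 2*(-2)**2 = -5 + 2*4 = -5 + 8 = 3)
w(-133, m(15)) - 31086 = 3 - 31086 = -31083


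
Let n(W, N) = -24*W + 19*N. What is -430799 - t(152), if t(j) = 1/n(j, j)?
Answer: -327407239/760 ≈ -4.3080e+5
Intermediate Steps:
t(j) = -1/(5*j) (t(j) = 1/(-24*j + 19*j) = 1/(-5*j) = -1/(5*j))
-430799 - t(152) = -430799 - (-1)/(5*152) = -430799 - 1*(-1/760) = -430799 + 1/760 = -327407239/760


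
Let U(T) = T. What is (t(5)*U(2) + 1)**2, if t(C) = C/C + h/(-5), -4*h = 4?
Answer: 289/25 ≈ 11.560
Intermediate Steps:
h = -1 (h = -1/4*4 = -1)
t(C) = 6/5 (t(C) = C/C - 1/(-5) = 1 - 1*(-1/5) = 1 + 1/5 = 6/5)
(t(5)*U(2) + 1)**2 = ((6/5)*2 + 1)**2 = (12/5 + 1)**2 = (17/5)**2 = 289/25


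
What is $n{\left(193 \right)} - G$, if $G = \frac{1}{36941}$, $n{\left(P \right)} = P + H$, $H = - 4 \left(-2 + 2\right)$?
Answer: $\frac{7129612}{36941} \approx 193.0$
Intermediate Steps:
$H = 0$ ($H = \left(-4\right) 0 = 0$)
$n{\left(P \right)} = P$ ($n{\left(P \right)} = P + 0 = P$)
$G = \frac{1}{36941} \approx 2.707 \cdot 10^{-5}$
$n{\left(193 \right)} - G = 193 - \frac{1}{36941} = \frac{7129612}{36941}$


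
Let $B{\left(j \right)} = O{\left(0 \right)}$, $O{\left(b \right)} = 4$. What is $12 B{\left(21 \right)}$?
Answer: $48$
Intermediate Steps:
$B{\left(j \right)} = 4$
$12 B{\left(21 \right)} = 12 \cdot 4 = 48$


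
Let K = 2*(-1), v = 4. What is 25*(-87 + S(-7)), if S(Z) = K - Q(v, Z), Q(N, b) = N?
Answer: -2325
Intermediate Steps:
K = -2
S(Z) = -6 (S(Z) = -2 - 1*4 = -2 - 4 = -6)
25*(-87 + S(-7)) = 25*(-87 - 6) = 25*(-93) = -2325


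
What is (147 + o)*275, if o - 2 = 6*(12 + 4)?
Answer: 67375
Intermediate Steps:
o = 98 (o = 2 + 6*(12 + 4) = 2 + 6*16 = 2 + 96 = 98)
(147 + o)*275 = (147 + 98)*275 = 245*275 = 67375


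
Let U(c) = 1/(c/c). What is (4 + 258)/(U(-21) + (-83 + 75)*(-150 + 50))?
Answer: 262/801 ≈ 0.32709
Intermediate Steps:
U(c) = 1 (U(c) = 1/1 = 1)
(4 + 258)/(U(-21) + (-83 + 75)*(-150 + 50)) = (4 + 258)/(1 + (-83 + 75)*(-150 + 50)) = 262/(1 - 8*(-100)) = 262/(1 + 800) = 262/801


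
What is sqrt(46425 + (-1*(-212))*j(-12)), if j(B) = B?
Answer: sqrt(43881) ≈ 209.48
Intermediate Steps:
sqrt(46425 + (-1*(-212))*j(-12)) = sqrt(46425 - 1*(-212)*(-12)) = sqrt(46425 + 212*(-12)) = sqrt(46425 - 2544) = sqrt(43881)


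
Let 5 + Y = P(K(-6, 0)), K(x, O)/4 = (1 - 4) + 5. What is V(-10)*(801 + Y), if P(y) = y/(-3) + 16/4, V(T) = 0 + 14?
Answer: 33488/3 ≈ 11163.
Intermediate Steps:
K(x, O) = 8 (K(x, O) = 4*((1 - 4) + 5) = 4*(-3 + 5) = 4*2 = 8)
V(T) = 14
P(y) = 4 - y/3 (P(y) = y*(-⅓) + 16*(¼) = -y/3 + 4 = 4 - y/3)
Y = -11/3 (Y = -5 + (4 - ⅓*8) = -5 + (4 - 8/3) = -5 + 4/3 = -11/3 ≈ -3.6667)
V(-10)*(801 + Y) = 14*(801 - 11/3) = 14*(2392/3) = 33488/3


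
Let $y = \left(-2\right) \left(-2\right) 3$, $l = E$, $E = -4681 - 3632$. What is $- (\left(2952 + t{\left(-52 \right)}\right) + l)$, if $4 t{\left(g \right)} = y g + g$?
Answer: $5530$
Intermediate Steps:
$E = -8313$
$l = -8313$
$y = 12$ ($y = 4 \cdot 3 = 12$)
$t{\left(g \right)} = \frac{13 g}{4}$ ($t{\left(g \right)} = \frac{12 g + g}{4} = \frac{13 g}{4}$)
$- (\left(2952 + t{\left(-52 \right)}\right) + l) = - (\left(2952 + \frac{13}{4} \left(-52\right)\right) - 8313) = - (\left(2952 - 169\right) - 8313) = - (2783 - 8313) = \left(-1\right) \left(-5530\right) = 5530$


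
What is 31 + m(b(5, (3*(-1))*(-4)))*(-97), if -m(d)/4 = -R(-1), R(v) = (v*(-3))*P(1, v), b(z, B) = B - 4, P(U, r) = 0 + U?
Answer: -1133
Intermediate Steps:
P(U, r) = U
b(z, B) = -4 + B
R(v) = -3*v (R(v) = (v*(-3))*1 = -3*v*1 = -3*v)
m(d) = 12 (m(d) = -(-4)*(-3*(-1)) = -(-4)*3 = -4*(-3) = 12)
31 + m(b(5, (3*(-1))*(-4)))*(-97) = 31 + 12*(-97) = 31 - 1164 = -1133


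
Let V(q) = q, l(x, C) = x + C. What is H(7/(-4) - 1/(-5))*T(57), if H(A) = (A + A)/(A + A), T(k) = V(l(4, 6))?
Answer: 10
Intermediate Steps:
l(x, C) = C + x
T(k) = 10 (T(k) = 6 + 4 = 10)
H(A) = 1 (H(A) = (2*A)/((2*A)) = (2*A)*(1/(2*A)) = 1)
H(7/(-4) - 1/(-5))*T(57) = 1*10 = 10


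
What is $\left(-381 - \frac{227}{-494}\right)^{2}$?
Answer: $\frac{35339112169}{244036} \approx 1.4481 \cdot 10^{5}$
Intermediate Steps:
$\left(-381 - \frac{227}{-494}\right)^{2} = \left(-381 - - \frac{227}{494}\right)^{2} = \left(-381 + \frac{227}{494}\right)^{2} = \left(- \frac{187987}{494}\right)^{2} = \frac{35339112169}{244036}$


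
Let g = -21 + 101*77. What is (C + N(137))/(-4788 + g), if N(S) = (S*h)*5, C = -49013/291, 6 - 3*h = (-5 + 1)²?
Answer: -237821/287896 ≈ -0.82607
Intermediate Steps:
g = 7756 (g = -21 + 7777 = 7756)
h = -10/3 (h = 2 - (-5 + 1)²/3 = 2 - ⅓*(-4)² = 2 - ⅓*16 = 2 - 16/3 = -10/3 ≈ -3.3333)
C = -49013/291 (C = -49013*1/291 = -49013/291 ≈ -168.43)
N(S) = -50*S/3 (N(S) = (S*(-10/3))*5 = -10*S/3*5 = -50*S/3)
(C + N(137))/(-4788 + g) = (-49013/291 - 50/3*137)/(-4788 + 7756) = (-49013/291 - 6850/3)/2968 = -237821/97*1/2968 = -237821/287896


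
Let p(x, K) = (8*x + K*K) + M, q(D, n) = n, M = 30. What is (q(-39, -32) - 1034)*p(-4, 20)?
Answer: -424268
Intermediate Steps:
p(x, K) = 30 + K² + 8*x (p(x, K) = (8*x + K*K) + 30 = (8*x + K²) + 30 = (K² + 8*x) + 30 = 30 + K² + 8*x)
(q(-39, -32) - 1034)*p(-4, 20) = (-32 - 1034)*(30 + 20² + 8*(-4)) = -1066*(30 + 400 - 32) = -1066*398 = -424268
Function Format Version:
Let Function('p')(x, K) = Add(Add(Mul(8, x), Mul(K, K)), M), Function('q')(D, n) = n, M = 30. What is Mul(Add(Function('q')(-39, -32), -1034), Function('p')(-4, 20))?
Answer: -424268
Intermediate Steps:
Function('p')(x, K) = Add(30, Pow(K, 2), Mul(8, x)) (Function('p')(x, K) = Add(Add(Mul(8, x), Mul(K, K)), 30) = Add(Add(Mul(8, x), Pow(K, 2)), 30) = Add(Add(Pow(K, 2), Mul(8, x)), 30) = Add(30, Pow(K, 2), Mul(8, x)))
Mul(Add(Function('q')(-39, -32), -1034), Function('p')(-4, 20)) = Mul(Add(-32, -1034), Add(30, Pow(20, 2), Mul(8, -4))) = Mul(-1066, Add(30, 400, -32)) = Mul(-1066, 398) = -424268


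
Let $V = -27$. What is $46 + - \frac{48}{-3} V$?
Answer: $-386$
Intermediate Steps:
$46 + - \frac{48}{-3} V = 46 + - \frac{48}{-3} \left(-27\right) = 46 + \left(-48\right) \left(- \frac{1}{3}\right) \left(-27\right) = 46 + 16 \left(-27\right) = 46 - 432 = -386$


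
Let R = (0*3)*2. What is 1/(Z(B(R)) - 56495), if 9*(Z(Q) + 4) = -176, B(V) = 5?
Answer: -9/508667 ≈ -1.7693e-5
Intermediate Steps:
R = 0 (R = 0*2 = 0)
Z(Q) = -212/9 (Z(Q) = -4 + (1/9)*(-176) = -4 - 176/9 = -212/9)
1/(Z(B(R)) - 56495) = 1/(-212/9 - 56495) = 1/(-508667/9) = -9/508667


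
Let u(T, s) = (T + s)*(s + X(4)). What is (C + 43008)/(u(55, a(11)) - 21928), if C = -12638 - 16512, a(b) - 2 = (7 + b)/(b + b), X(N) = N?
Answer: -838409/1302794 ≈ -0.64355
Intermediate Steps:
a(b) = 2 + (7 + b)/(2*b) (a(b) = 2 + (7 + b)/(b + b) = 2 + (7 + b)/((2*b)) = 2 + (7 + b)*(1/(2*b)) = 2 + (7 + b)/(2*b))
u(T, s) = (4 + s)*(T + s) (u(T, s) = (T + s)*(s + 4) = (T + s)*(4 + s) = (4 + s)*(T + s))
C = -29150
(C + 43008)/(u(55, a(11)) - 21928) = (-29150 + 43008)/((((½)*(7 + 5*11)/11)² + 4*55 + 4*((½)*(7 + 5*11)/11) + 55*((½)*(7 + 5*11)/11)) - 21928) = 13858/((((½)*(1/11)*(7 + 55))² + 220 + 4*((½)*(1/11)*(7 + 55)) + 55*((½)*(1/11)*(7 + 55))) - 21928) = 13858/((((½)*(1/11)*62)² + 220 + 4*((½)*(1/11)*62) + 55*((½)*(1/11)*62)) - 21928) = 13858/(((31/11)² + 220 + 4*(31/11) + 55*(31/11)) - 21928) = 13858/((961/121 + 220 + 124/11 + 155) - 21928) = 13858/(47700/121 - 21928) = 13858/(-2605588/121) = 13858*(-121/2605588) = -838409/1302794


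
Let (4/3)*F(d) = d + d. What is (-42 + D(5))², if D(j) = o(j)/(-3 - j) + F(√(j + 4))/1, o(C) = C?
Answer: 93025/64 ≈ 1453.5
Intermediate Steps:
F(d) = 3*d/2 (F(d) = 3*(d + d)/4 = 3*(2*d)/4 = 3*d/2)
D(j) = 3*√(4 + j)/2 + j/(-3 - j) (D(j) = j/(-3 - j) + (3*√(j + 4)/2)/1 = j/(-3 - j) + (3*√(4 + j)/2)*1 = j/(-3 - j) + 3*√(4 + j)/2 = 3*√(4 + j)/2 + j/(-3 - j))
(-42 + D(5))² = (-42 + (-2*5 + 9*√(4 + 5) + 3*5*√(4 + 5))/(2*(3 + 5)))² = (-42 + (½)*(-10 + 9*√9 + 3*5*√9)/8)² = (-42 + (½)*(⅛)*(-10 + 9*3 + 3*5*3))² = (-42 + (½)*(⅛)*(-10 + 27 + 45))² = (-42 + (½)*(⅛)*62)² = (-42 + 31/8)² = (-305/8)² = 93025/64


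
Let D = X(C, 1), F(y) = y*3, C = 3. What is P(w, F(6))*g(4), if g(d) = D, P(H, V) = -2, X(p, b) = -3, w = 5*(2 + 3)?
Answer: 6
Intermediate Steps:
F(y) = 3*y
w = 25 (w = 5*5 = 25)
D = -3
g(d) = -3
P(w, F(6))*g(4) = -2*(-3) = 6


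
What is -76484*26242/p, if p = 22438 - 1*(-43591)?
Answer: -2007093128/66029 ≈ -30397.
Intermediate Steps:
p = 66029 (p = 22438 + 43591 = 66029)
-76484*26242/p = -76484/(66029/26242) = -76484/(66029*(1/26242)) = -76484/66029/26242 = -76484*26242/66029 = -2007093128/66029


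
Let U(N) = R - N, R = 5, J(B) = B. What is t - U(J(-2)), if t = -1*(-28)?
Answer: 21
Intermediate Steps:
t = 28
U(N) = 5 - N
t - U(J(-2)) = 28 - (5 - 1*(-2)) = 28 - (5 + 2) = 28 - 1*7 = 28 - 7 = 21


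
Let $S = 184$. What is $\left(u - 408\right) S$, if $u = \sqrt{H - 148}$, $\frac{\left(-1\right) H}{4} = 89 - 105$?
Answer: $-75072 + 368 i \sqrt{21} \approx -75072.0 + 1686.4 i$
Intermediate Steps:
$H = 64$ ($H = - 4 \left(89 - 105\right) = \left(-4\right) \left(-16\right) = 64$)
$u = 2 i \sqrt{21}$ ($u = \sqrt{64 - 148} = \sqrt{-84} = 2 i \sqrt{21} \approx 9.1651 i$)
$\left(u - 408\right) S = \left(2 i \sqrt{21} - 408\right) 184 = \left(-408 + 2 i \sqrt{21}\right) 184 = -75072 + 368 i \sqrt{21}$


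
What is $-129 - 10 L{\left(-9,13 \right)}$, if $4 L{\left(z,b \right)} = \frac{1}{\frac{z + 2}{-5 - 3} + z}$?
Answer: $- \frac{1673}{13} \approx -128.69$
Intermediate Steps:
$L{\left(z,b \right)} = \frac{1}{4 \left(- \frac{1}{4} + \frac{7 z}{8}\right)}$ ($L{\left(z,b \right)} = \frac{1}{4 \left(\frac{z + 2}{-5 - 3} + z\right)} = \frac{1}{4 \left(\frac{2 + z}{-8} + z\right)} = \frac{1}{4 \left(\left(2 + z\right) \left(- \frac{1}{8}\right) + z\right)} = \frac{1}{4 \left(\left(- \frac{1}{4} - \frac{z}{8}\right) + z\right)} = \frac{1}{4 \left(- \frac{1}{4} + \frac{7 z}{8}\right)}$)
$-129 - 10 L{\left(-9,13 \right)} = -129 - 10 \frac{2}{-2 + 7 \left(-9\right)} = -129 - 10 \frac{2}{-2 - 63} = -129 - 10 \frac{2}{-65} = -129 - 10 \cdot 2 \left(- \frac{1}{65}\right) = -129 - - \frac{4}{13} = -129 + \frac{4}{13} = - \frac{1673}{13}$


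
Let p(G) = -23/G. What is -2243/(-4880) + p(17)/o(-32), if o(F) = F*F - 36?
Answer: 9390297/20491120 ≈ 0.45826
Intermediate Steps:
o(F) = -36 + F**2 (o(F) = F**2 - 36 = -36 + F**2)
-2243/(-4880) + p(17)/o(-32) = -2243/(-4880) + (-23/17)/(-36 + (-32)**2) = -2243*(-1/4880) + (-23*1/17)/(-36 + 1024) = 2243/4880 - 23/17/988 = 2243/4880 - 23/17*1/988 = 2243/4880 - 23/16796 = 9390297/20491120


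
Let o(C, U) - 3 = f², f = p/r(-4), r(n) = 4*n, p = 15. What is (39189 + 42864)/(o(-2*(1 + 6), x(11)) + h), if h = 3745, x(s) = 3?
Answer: 21005568/959713 ≈ 21.887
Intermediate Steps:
f = -15/16 (f = 15/((4*(-4))) = 15/(-16) = 15*(-1/16) = -15/16 ≈ -0.93750)
o(C, U) = 993/256 (o(C, U) = 3 + (-15/16)² = 3 + 225/256 = 993/256)
(39189 + 42864)/(o(-2*(1 + 6), x(11)) + h) = (39189 + 42864)/(993/256 + 3745) = 82053/(959713/256) = 82053*(256/959713) = 21005568/959713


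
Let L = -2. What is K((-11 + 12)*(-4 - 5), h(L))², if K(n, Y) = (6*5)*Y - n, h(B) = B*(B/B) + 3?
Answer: 1521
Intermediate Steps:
h(B) = 3 + B (h(B) = B*1 + 3 = B + 3 = 3 + B)
K(n, Y) = -n + 30*Y (K(n, Y) = 30*Y - n = -n + 30*Y)
K((-11 + 12)*(-4 - 5), h(L))² = (-(-11 + 12)*(-4 - 5) + 30*(3 - 2))² = (-(-9) + 30*1)² = (-1*(-9) + 30)² = (9 + 30)² = 39² = 1521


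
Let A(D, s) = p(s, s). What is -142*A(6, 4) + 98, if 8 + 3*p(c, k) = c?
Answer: 862/3 ≈ 287.33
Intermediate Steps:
p(c, k) = -8/3 + c/3
A(D, s) = -8/3 + s/3
-142*A(6, 4) + 98 = -142*(-8/3 + (⅓)*4) + 98 = -142*(-8/3 + 4/3) + 98 = -142*(-4/3) + 98 = 568/3 + 98 = 862/3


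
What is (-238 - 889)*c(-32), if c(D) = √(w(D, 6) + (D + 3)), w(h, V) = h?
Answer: -1127*I*√61 ≈ -8802.2*I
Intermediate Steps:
c(D) = √(3 + 2*D) (c(D) = √(D + (D + 3)) = √(D + (3 + D)) = √(3 + 2*D))
(-238 - 889)*c(-32) = (-238 - 889)*√(3 + 2*(-32)) = -1127*√(3 - 64) = -1127*I*√61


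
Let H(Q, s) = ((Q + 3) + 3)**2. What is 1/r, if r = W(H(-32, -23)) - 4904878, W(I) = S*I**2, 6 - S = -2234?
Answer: 1/1018721362 ≈ 9.8162e-10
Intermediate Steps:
S = 2240 (S = 6 - 1*(-2234) = 6 + 2234 = 2240)
H(Q, s) = (6 + Q)**2 (H(Q, s) = ((3 + Q) + 3)**2 = (6 + Q)**2)
W(I) = 2240*I**2
r = 1018721362 (r = 2240*((6 - 32)**2)**2 - 4904878 = 2240*((-26)**2)**2 - 4904878 = 2240*676**2 - 4904878 = 2240*456976 - 4904878 = 1023626240 - 4904878 = 1018721362)
1/r = 1/1018721362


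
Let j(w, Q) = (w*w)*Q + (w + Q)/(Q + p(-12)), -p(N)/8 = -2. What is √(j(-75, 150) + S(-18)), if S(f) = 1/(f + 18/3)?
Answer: √209253466383/498 ≈ 918.56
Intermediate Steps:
p(N) = 16 (p(N) = -8*(-2) = 16)
S(f) = 1/(6 + f) (S(f) = 1/(f + 18*(⅓)) = 1/(f + 6) = 1/(6 + f))
j(w, Q) = Q*w² + (Q + w)/(16 + Q) (j(w, Q) = (w*w)*Q + (w + Q)/(Q + 16) = w²*Q + (Q + w)/(16 + Q) = Q*w² + (Q + w)/(16 + Q))
√(j(-75, 150) + S(-18)) = √((150 - 75 + 150²*(-75)² + 16*150*(-75)²)/(16 + 150) + 1/(6 - 18)) = √((150 - 75 + 22500*5625 + 16*150*5625)/166 + 1/(-12)) = √((150 - 75 + 126562500 + 13500000)/166 - 1/12) = √((1/166)*140062575 - 1/12) = √(140062575/166 - 1/12) = √(840375367/996) = √209253466383/498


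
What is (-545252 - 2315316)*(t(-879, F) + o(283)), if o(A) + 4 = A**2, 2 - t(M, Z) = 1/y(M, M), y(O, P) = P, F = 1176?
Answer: -201373900837232/879 ≈ -2.2909e+11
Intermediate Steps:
t(M, Z) = 2 - 1/M
o(A) = -4 + A**2
(-545252 - 2315316)*(t(-879, F) + o(283)) = (-545252 - 2315316)*((2 - 1/(-879)) + (-4 + 283**2)) = -2860568*((2 - 1*(-1/879)) + (-4 + 80089)) = -2860568*((2 + 1/879) + 80085) = -2860568*(1759/879 + 80085) = -2860568*70396474/879 = -201373900837232/879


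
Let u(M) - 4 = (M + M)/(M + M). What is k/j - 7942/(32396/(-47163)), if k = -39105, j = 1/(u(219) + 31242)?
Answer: -19792374634857/16198 ≈ -1.2219e+9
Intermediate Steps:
u(M) = 5 (u(M) = 4 + (M + M)/(M + M) = 4 + (2*M)/((2*M)) = 4 + (2*M)*(1/(2*M)) = 4 + 1 = 5)
j = 1/31247 (j = 1/(5 + 31242) = 1/31247 ≈ 3.2003e-5)
k/j - 7942/(32396/(-47163)) = -39105/1/31247 - 7942/(32396/(-47163)) = -39105*31247 - 7942/(32396*(-1/47163)) = -1221913935 - 7942/(-32396/47163) = -1221913935 - 7942*(-47163/32396) = -1221913935 + 187284273/16198 = -19792374634857/16198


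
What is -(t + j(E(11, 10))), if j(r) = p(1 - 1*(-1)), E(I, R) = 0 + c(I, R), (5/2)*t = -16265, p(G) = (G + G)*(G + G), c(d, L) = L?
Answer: 6490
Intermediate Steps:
p(G) = 4*G² (p(G) = (2*G)*(2*G) = 4*G²)
t = -6506 (t = (⅖)*(-16265) = -6506)
E(I, R) = R (E(I, R) = 0 + R = R)
j(r) = 16 (j(r) = 4*(1 - 1*(-1))² = 4*(1 + 1)² = 4*2² = 4*4 = 16)
-(t + j(E(11, 10))) = -(-6506 + 16) = -1*(-6490) = 6490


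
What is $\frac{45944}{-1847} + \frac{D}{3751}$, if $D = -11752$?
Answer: $- \frac{194041888}{6928097} \approx -28.008$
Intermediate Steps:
$\frac{45944}{-1847} + \frac{D}{3751} = \frac{45944}{-1847} - \frac{11752}{3751} = 45944 \left(- \frac{1}{1847}\right) - \frac{11752}{3751} = - \frac{45944}{1847} - \frac{11752}{3751} = - \frac{194041888}{6928097}$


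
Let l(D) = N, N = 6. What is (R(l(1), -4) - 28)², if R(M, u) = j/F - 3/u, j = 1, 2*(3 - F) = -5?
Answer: 1418481/1936 ≈ 732.69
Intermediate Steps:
F = 11/2 (F = 3 - ½*(-5) = 3 + 5/2 = 11/2 ≈ 5.5000)
l(D) = 6
R(M, u) = 2/11 - 3/u (R(M, u) = 1/(11/2) - 3/u = 1*(2/11) - 3/u = 2/11 - 3/u)
(R(l(1), -4) - 28)² = ((2/11 - 3/(-4)) - 28)² = ((2/11 - 3*(-¼)) - 28)² = ((2/11 + ¾) - 28)² = (41/44 - 28)² = (-1191/44)² = 1418481/1936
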